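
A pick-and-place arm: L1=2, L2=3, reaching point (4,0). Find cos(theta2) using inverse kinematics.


Given: L1 = 2, L2 = 3, target (x, y) = (4, 0)
Using cos(theta2) = (x^2 + y^2 - L1^2 - L2^2) / (2*L1*L2)
x^2 + y^2 = 4^2 + 0 = 16
L1^2 + L2^2 = 4 + 9 = 13
Numerator = 16 - 13 = 3
Denominator = 2*2*3 = 12
cos(theta2) = 3/12 = 1/4

1/4


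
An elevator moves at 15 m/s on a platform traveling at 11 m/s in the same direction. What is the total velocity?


Given: object velocity = 15 m/s, platform velocity = 11 m/s (same direction)
Using classical velocity addition: v_total = v_object + v_platform
v_total = 15 + 11
v_total = 26 m/s

26 m/s


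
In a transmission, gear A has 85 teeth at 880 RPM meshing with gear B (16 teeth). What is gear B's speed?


Given: N1 = 85 teeth, w1 = 880 RPM, N2 = 16 teeth
Using N1*w1 = N2*w2
w2 = N1*w1 / N2
w2 = 85*880 / 16
w2 = 74800 / 16
w2 = 4675 RPM

4675 RPM


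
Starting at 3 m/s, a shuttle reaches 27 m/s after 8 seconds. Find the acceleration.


Given: initial velocity v0 = 3 m/s, final velocity v = 27 m/s, time t = 8 s
Using a = (v - v0) / t
a = (27 - 3) / 8
a = 24 / 8
a = 3 m/s^2

3 m/s^2


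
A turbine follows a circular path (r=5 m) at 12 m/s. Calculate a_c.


Given: v = 12 m/s, r = 5 m
Using a_c = v^2 / r
a_c = 12^2 / 5
a_c = 144 / 5
a_c = 144/5 m/s^2

144/5 m/s^2


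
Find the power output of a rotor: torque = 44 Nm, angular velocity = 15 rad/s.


Given: tau = 44 Nm, omega = 15 rad/s
Using P = tau * omega
P = 44 * 15
P = 660 W

660 W


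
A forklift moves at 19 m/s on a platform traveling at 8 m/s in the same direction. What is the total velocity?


Given: object velocity = 19 m/s, platform velocity = 8 m/s (same direction)
Using classical velocity addition: v_total = v_object + v_platform
v_total = 19 + 8
v_total = 27 m/s

27 m/s


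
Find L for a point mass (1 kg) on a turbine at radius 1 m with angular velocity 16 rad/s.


Given: m = 1 kg, r = 1 m, omega = 16 rad/s
For a point mass: I = m*r^2
I = 1*1^2 = 1*1 = 1
L = I*omega = 1*16
L = 16 kg*m^2/s

16 kg*m^2/s


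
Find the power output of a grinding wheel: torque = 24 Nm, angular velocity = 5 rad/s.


Given: tau = 24 Nm, omega = 5 rad/s
Using P = tau * omega
P = 24 * 5
P = 120 W

120 W


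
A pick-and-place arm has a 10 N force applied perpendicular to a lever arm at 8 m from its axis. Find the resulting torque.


Given: F = 10 N, r = 8 m, angle = 90 deg (perpendicular)
Using tau = F * r * sin(90)
sin(90) = 1
tau = 10 * 8 * 1
tau = 80 Nm

80 Nm


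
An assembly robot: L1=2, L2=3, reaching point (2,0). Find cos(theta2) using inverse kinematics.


Given: L1 = 2, L2 = 3, target (x, y) = (2, 0)
Using cos(theta2) = (x^2 + y^2 - L1^2 - L2^2) / (2*L1*L2)
x^2 + y^2 = 2^2 + 0 = 4
L1^2 + L2^2 = 4 + 9 = 13
Numerator = 4 - 13 = -9
Denominator = 2*2*3 = 12
cos(theta2) = -9/12 = -3/4

-3/4


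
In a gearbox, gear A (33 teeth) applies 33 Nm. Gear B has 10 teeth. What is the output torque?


Given: N1 = 33, N2 = 10, T1 = 33 Nm
Using T2/T1 = N2/N1
T2 = T1 * N2 / N1
T2 = 33 * 10 / 33
T2 = 330 / 33
T2 = 10 Nm

10 Nm


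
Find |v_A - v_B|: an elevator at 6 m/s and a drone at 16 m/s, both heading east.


Given: v_A = 6 m/s east, v_B = 16 m/s east
Both move in the same direction; relative speed = |v_A - v_B|
|6 - 16| = |-10|
= 10 m/s

10 m/s


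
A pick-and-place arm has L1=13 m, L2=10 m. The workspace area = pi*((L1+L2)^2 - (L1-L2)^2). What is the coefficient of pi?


Given: L1 = 13, L2 = 10
(L1+L2)^2 = (23)^2 = 529
(L1-L2)^2 = (3)^2 = 9
Difference = 529 - 9 = 520
This equals 4*L1*L2 = 4*13*10 = 520
Workspace area = 520*pi

520


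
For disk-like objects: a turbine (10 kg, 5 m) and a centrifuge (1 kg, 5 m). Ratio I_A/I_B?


Given: M1=10 kg, R1=5 m, M2=1 kg, R2=5 m
For a disk: I = (1/2)*M*R^2, so I_A/I_B = (M1*R1^2)/(M2*R2^2)
M1*R1^2 = 10*25 = 250
M2*R2^2 = 1*25 = 25
I_A/I_B = 250/25 = 10

10


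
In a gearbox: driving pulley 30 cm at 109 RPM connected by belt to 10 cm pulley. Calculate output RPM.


Given: D1 = 30 cm, w1 = 109 RPM, D2 = 10 cm
Using D1*w1 = D2*w2
w2 = D1*w1 / D2
w2 = 30*109 / 10
w2 = 3270 / 10
w2 = 327 RPM

327 RPM


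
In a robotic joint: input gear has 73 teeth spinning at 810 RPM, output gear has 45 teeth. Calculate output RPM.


Given: N1 = 73 teeth, w1 = 810 RPM, N2 = 45 teeth
Using N1*w1 = N2*w2
w2 = N1*w1 / N2
w2 = 73*810 / 45
w2 = 59130 / 45
w2 = 1314 RPM

1314 RPM


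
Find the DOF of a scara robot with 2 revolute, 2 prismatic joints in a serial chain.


Given: serial robot with 2 revolute, 2 prismatic joints
DOF contribution per joint type: revolute=1, prismatic=1, spherical=3, fixed=0
DOF = 2*1 + 2*1
DOF = 4

4


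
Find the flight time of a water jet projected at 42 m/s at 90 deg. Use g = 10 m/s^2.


Given: v0 = 42 m/s, theta = 90 deg, g = 10 m/s^2
sin(90) = 1
Using T = 2*v0*sin(theta) / g
T = 2*42*1 / 10
T = 84 / 10
T = 42/5 s

42/5 s


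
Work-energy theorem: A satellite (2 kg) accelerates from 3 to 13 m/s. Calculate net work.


Given: m = 2 kg, v0 = 3 m/s, v = 13 m/s
Using W = (1/2)*m*(v^2 - v0^2)
v^2 = 13^2 = 169
v0^2 = 3^2 = 9
v^2 - v0^2 = 169 - 9 = 160
W = (1/2)*2*160 = 160 J

160 J


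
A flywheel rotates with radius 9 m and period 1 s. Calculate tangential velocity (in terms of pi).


Given: radius r = 9 m, period T = 1 s
Using v = 2*pi*r / T
v = 2*pi*9 / 1
v = 18*pi / 1
v = 18*pi m/s

18*pi m/s


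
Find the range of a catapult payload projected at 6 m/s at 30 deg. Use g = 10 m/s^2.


Given: v0 = 6 m/s, theta = 30 deg, g = 10 m/s^2
sin(2*30) = sin(60) = sqrt(3)/2
Using R = v0^2 * sin(2*theta) / g
R = 6^2 * (sqrt(3)/2) / 10
R = 36 * sqrt(3) / 20
R = 9/5*sqrt(3) m

9/5*sqrt(3) m


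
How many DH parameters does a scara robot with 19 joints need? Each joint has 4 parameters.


Given: 19 joints, 4 DH parameters per joint (d, theta, a, alpha)
Total DH parameters = number_of_joints * 4
Total = 19 * 4
Total = 76

76


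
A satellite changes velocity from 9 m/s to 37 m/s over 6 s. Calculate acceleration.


Given: initial velocity v0 = 9 m/s, final velocity v = 37 m/s, time t = 6 s
Using a = (v - v0) / t
a = (37 - 9) / 6
a = 28 / 6
a = 14/3 m/s^2

14/3 m/s^2


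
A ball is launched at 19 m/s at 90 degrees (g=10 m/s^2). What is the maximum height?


Given: v0 = 19 m/s, theta = 90 deg, g = 10 m/s^2
sin^2(90) = 1
Using H = v0^2 * sin^2(theta) / (2*g)
H = 19^2 * 1 / (2*10)
H = 361 * 1 / 20
H = 361 / 20
H = 361/20 m

361/20 m


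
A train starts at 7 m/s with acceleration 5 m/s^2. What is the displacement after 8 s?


Given: v0 = 7 m/s, a = 5 m/s^2, t = 8 s
Using s = v0*t + (1/2)*a*t^2
s = 7*8 + (1/2)*5*8^2
s = 56 + (1/2)*320
s = 56 + 160
s = 216

216 m


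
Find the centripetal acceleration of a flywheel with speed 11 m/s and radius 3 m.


Given: v = 11 m/s, r = 3 m
Using a_c = v^2 / r
a_c = 11^2 / 3
a_c = 121 / 3
a_c = 121/3 m/s^2

121/3 m/s^2


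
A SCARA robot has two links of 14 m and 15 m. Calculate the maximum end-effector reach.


Given: L1 = 14 m, L2 = 15 m
For a 2-link planar arm, max reach = L1 + L2 (fully extended)
Max reach = 14 + 15
Max reach = 29 m

29 m


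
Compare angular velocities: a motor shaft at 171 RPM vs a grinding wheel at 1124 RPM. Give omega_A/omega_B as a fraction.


Given: RPM_A = 171, RPM_B = 1124
omega = 2*pi*RPM/60, so omega_A/omega_B = RPM_A / RPM_B
omega_A/omega_B = 171 / 1124
omega_A/omega_B = 171/1124

171/1124


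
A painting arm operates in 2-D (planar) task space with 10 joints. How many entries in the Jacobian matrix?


Given: task space dimension = 2, joints = 10
Jacobian is a 2 x 10 matrix
Total entries = rows * columns
Total = 2 * 10
Total = 20

20


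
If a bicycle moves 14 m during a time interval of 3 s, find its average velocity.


Given: distance d = 14 m, time t = 3 s
Using v = d / t
v = 14 / 3
v = 14/3 m/s

14/3 m/s


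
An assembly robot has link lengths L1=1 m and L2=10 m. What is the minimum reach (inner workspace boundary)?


Given: L1 = 1 m, L2 = 10 m
For a 2-link planar arm, min reach = |L1 - L2| (second link folded back)
Min reach = |1 - 10|
Min reach = 9 m

9 m


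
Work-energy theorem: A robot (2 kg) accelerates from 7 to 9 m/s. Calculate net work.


Given: m = 2 kg, v0 = 7 m/s, v = 9 m/s
Using W = (1/2)*m*(v^2 - v0^2)
v^2 = 9^2 = 81
v0^2 = 7^2 = 49
v^2 - v0^2 = 81 - 49 = 32
W = (1/2)*2*32 = 32 J

32 J


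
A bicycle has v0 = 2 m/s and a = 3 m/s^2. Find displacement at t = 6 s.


Given: v0 = 2 m/s, a = 3 m/s^2, t = 6 s
Using s = v0*t + (1/2)*a*t^2
s = 2*6 + (1/2)*3*6^2
s = 12 + (1/2)*108
s = 12 + 54
s = 66

66 m


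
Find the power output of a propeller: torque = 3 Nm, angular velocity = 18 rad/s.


Given: tau = 3 Nm, omega = 18 rad/s
Using P = tau * omega
P = 3 * 18
P = 54 W

54 W


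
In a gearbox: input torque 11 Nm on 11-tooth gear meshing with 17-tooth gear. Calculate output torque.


Given: N1 = 11, N2 = 17, T1 = 11 Nm
Using T2/T1 = N2/N1
T2 = T1 * N2 / N1
T2 = 11 * 17 / 11
T2 = 187 / 11
T2 = 17 Nm

17 Nm


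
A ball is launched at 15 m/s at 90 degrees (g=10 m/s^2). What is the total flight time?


Given: v0 = 15 m/s, theta = 90 deg, g = 10 m/s^2
sin(90) = 1
Using T = 2*v0*sin(theta) / g
T = 2*15*1 / 10
T = 30 / 10
T = 3 s

3 s


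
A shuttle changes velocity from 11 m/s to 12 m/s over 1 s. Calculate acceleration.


Given: initial velocity v0 = 11 m/s, final velocity v = 12 m/s, time t = 1 s
Using a = (v - v0) / t
a = (12 - 11) / 1
a = 1 / 1
a = 1 m/s^2

1 m/s^2


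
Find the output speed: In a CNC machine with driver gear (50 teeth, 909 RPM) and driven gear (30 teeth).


Given: N1 = 50 teeth, w1 = 909 RPM, N2 = 30 teeth
Using N1*w1 = N2*w2
w2 = N1*w1 / N2
w2 = 50*909 / 30
w2 = 45450 / 30
w2 = 1515 RPM

1515 RPM


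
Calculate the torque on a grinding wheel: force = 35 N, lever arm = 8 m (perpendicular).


Given: F = 35 N, r = 8 m, angle = 90 deg (perpendicular)
Using tau = F * r * sin(90)
sin(90) = 1
tau = 35 * 8 * 1
tau = 280 Nm

280 Nm


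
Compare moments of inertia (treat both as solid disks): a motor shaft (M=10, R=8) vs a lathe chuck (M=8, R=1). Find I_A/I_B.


Given: M1=10 kg, R1=8 m, M2=8 kg, R2=1 m
For a disk: I = (1/2)*M*R^2, so I_A/I_B = (M1*R1^2)/(M2*R2^2)
M1*R1^2 = 10*64 = 640
M2*R2^2 = 8*1 = 8
I_A/I_B = 640/8 = 80

80


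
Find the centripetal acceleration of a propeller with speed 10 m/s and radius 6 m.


Given: v = 10 m/s, r = 6 m
Using a_c = v^2 / r
a_c = 10^2 / 6
a_c = 100 / 6
a_c = 50/3 m/s^2

50/3 m/s^2


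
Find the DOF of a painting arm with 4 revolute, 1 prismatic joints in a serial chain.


Given: serial robot with 4 revolute, 1 prismatic joints
DOF contribution per joint type: revolute=1, prismatic=1, spherical=3, fixed=0
DOF = 4*1 + 1*1
DOF = 5

5


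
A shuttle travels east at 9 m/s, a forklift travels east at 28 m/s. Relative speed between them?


Given: v_A = 9 m/s east, v_B = 28 m/s east
Both move in the same direction; relative speed = |v_A - v_B|
|9 - 28| = |-19|
= 19 m/s

19 m/s


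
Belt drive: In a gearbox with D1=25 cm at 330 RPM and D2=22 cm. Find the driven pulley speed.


Given: D1 = 25 cm, w1 = 330 RPM, D2 = 22 cm
Using D1*w1 = D2*w2
w2 = D1*w1 / D2
w2 = 25*330 / 22
w2 = 8250 / 22
w2 = 375 RPM

375 RPM


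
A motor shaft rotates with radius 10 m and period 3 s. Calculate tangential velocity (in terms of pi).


Given: radius r = 10 m, period T = 3 s
Using v = 2*pi*r / T
v = 2*pi*10 / 3
v = 20*pi / 3
v = 20/3*pi m/s

20/3*pi m/s


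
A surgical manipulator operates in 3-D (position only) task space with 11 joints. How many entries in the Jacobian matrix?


Given: task space dimension = 3, joints = 11
Jacobian is a 3 x 11 matrix
Total entries = rows * columns
Total = 3 * 11
Total = 33

33


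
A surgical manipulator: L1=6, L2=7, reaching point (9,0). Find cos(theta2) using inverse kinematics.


Given: L1 = 6, L2 = 7, target (x, y) = (9, 0)
Using cos(theta2) = (x^2 + y^2 - L1^2 - L2^2) / (2*L1*L2)
x^2 + y^2 = 9^2 + 0 = 81
L1^2 + L2^2 = 36 + 49 = 85
Numerator = 81 - 85 = -4
Denominator = 2*6*7 = 84
cos(theta2) = -4/84 = -1/21

-1/21


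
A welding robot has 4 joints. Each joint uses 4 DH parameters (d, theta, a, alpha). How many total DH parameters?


Given: 4 joints, 4 DH parameters per joint (d, theta, a, alpha)
Total DH parameters = number_of_joints * 4
Total = 4 * 4
Total = 16

16


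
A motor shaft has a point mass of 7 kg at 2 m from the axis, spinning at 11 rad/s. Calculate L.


Given: m = 7 kg, r = 2 m, omega = 11 rad/s
For a point mass: I = m*r^2
I = 7*2^2 = 7*4 = 28
L = I*omega = 28*11
L = 308 kg*m^2/s

308 kg*m^2/s


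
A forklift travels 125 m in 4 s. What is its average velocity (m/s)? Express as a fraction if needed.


Given: distance d = 125 m, time t = 4 s
Using v = d / t
v = 125 / 4
v = 125/4 m/s

125/4 m/s


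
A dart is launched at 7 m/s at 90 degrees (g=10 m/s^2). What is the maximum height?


Given: v0 = 7 m/s, theta = 90 deg, g = 10 m/s^2
sin^2(90) = 1
Using H = v0^2 * sin^2(theta) / (2*g)
H = 7^2 * 1 / (2*10)
H = 49 * 1 / 20
H = 49 / 20
H = 49/20 m

49/20 m


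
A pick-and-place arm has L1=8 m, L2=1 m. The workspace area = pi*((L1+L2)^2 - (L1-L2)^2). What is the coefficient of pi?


Given: L1 = 8, L2 = 1
(L1+L2)^2 = (9)^2 = 81
(L1-L2)^2 = (7)^2 = 49
Difference = 81 - 49 = 32
This equals 4*L1*L2 = 4*8*1 = 32
Workspace area = 32*pi

32


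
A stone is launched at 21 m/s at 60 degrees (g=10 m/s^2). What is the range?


Given: v0 = 21 m/s, theta = 60 deg, g = 10 m/s^2
sin(2*60) = sin(120) = sqrt(3)/2
Using R = v0^2 * sin(2*theta) / g
R = 21^2 * (sqrt(3)/2) / 10
R = 441 * sqrt(3) / 20
R = 441/20*sqrt(3) m

441/20*sqrt(3) m


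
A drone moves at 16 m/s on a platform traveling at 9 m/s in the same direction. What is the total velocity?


Given: object velocity = 16 m/s, platform velocity = 9 m/s (same direction)
Using classical velocity addition: v_total = v_object + v_platform
v_total = 16 + 9
v_total = 25 m/s

25 m/s


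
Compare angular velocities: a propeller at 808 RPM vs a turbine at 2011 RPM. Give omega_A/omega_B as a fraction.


Given: RPM_A = 808, RPM_B = 2011
omega = 2*pi*RPM/60, so omega_A/omega_B = RPM_A / RPM_B
omega_A/omega_B = 808 / 2011
omega_A/omega_B = 808/2011

808/2011


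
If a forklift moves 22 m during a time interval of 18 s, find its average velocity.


Given: distance d = 22 m, time t = 18 s
Using v = d / t
v = 22 / 18
v = 11/9 m/s

11/9 m/s


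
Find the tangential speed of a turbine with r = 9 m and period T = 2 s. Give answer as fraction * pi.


Given: radius r = 9 m, period T = 2 s
Using v = 2*pi*r / T
v = 2*pi*9 / 2
v = 18*pi / 2
v = 9*pi m/s

9*pi m/s


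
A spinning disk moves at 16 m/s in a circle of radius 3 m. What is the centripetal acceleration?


Given: v = 16 m/s, r = 3 m
Using a_c = v^2 / r
a_c = 16^2 / 3
a_c = 256 / 3
a_c = 256/3 m/s^2

256/3 m/s^2


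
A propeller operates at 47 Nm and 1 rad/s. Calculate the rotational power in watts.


Given: tau = 47 Nm, omega = 1 rad/s
Using P = tau * omega
P = 47 * 1
P = 47 W

47 W


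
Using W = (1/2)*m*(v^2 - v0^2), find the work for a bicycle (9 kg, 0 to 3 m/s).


Given: m = 9 kg, v0 = 0 m/s, v = 3 m/s
Using W = (1/2)*m*(v^2 - v0^2)
v^2 = 3^2 = 9
v0^2 = 0^2 = 0
v^2 - v0^2 = 9 - 0 = 9
W = (1/2)*9*9 = 81/2 J

81/2 J


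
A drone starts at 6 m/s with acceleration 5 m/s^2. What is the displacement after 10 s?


Given: v0 = 6 m/s, a = 5 m/s^2, t = 10 s
Using s = v0*t + (1/2)*a*t^2
s = 6*10 + (1/2)*5*10^2
s = 60 + (1/2)*500
s = 60 + 250
s = 310

310 m


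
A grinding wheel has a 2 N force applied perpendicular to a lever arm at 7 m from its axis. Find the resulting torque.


Given: F = 2 N, r = 7 m, angle = 90 deg (perpendicular)
Using tau = F * r * sin(90)
sin(90) = 1
tau = 2 * 7 * 1
tau = 14 Nm

14 Nm


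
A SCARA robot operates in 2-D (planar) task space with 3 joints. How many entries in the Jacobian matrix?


Given: task space dimension = 2, joints = 3
Jacobian is a 2 x 3 matrix
Total entries = rows * columns
Total = 2 * 3
Total = 6

6


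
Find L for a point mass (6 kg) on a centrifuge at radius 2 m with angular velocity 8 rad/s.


Given: m = 6 kg, r = 2 m, omega = 8 rad/s
For a point mass: I = m*r^2
I = 6*2^2 = 6*4 = 24
L = I*omega = 24*8
L = 192 kg*m^2/s

192 kg*m^2/s


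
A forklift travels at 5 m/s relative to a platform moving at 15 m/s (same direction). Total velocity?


Given: object velocity = 5 m/s, platform velocity = 15 m/s (same direction)
Using classical velocity addition: v_total = v_object + v_platform
v_total = 5 + 15
v_total = 20 m/s

20 m/s


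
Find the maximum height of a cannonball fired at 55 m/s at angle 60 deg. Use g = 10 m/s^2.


Given: v0 = 55 m/s, theta = 60 deg, g = 10 m/s^2
sin^2(60) = 3/4
Using H = v0^2 * sin^2(theta) / (2*g)
H = 55^2 * 3/4 / (2*10)
H = 3025 * 3/4 / 20
H = 9075/4 / 20
H = 1815/16 m

1815/16 m


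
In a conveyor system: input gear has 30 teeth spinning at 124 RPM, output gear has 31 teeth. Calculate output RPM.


Given: N1 = 30 teeth, w1 = 124 RPM, N2 = 31 teeth
Using N1*w1 = N2*w2
w2 = N1*w1 / N2
w2 = 30*124 / 31
w2 = 3720 / 31
w2 = 120 RPM

120 RPM


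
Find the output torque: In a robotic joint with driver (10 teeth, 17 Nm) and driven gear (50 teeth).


Given: N1 = 10, N2 = 50, T1 = 17 Nm
Using T2/T1 = N2/N1
T2 = T1 * N2 / N1
T2 = 17 * 50 / 10
T2 = 850 / 10
T2 = 85 Nm

85 Nm


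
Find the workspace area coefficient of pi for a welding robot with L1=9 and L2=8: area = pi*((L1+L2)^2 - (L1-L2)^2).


Given: L1 = 9, L2 = 8
(L1+L2)^2 = (17)^2 = 289
(L1-L2)^2 = (1)^2 = 1
Difference = 289 - 1 = 288
This equals 4*L1*L2 = 4*9*8 = 288
Workspace area = 288*pi

288


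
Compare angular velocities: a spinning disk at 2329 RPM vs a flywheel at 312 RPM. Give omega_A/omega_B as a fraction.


Given: RPM_A = 2329, RPM_B = 312
omega = 2*pi*RPM/60, so omega_A/omega_B = RPM_A / RPM_B
omega_A/omega_B = 2329 / 312
omega_A/omega_B = 2329/312

2329/312


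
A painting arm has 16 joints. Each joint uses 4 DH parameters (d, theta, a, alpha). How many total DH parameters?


Given: 16 joints, 4 DH parameters per joint (d, theta, a, alpha)
Total DH parameters = number_of_joints * 4
Total = 16 * 4
Total = 64

64


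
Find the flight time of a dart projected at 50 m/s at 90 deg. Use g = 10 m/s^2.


Given: v0 = 50 m/s, theta = 90 deg, g = 10 m/s^2
sin(90) = 1
Using T = 2*v0*sin(theta) / g
T = 2*50*1 / 10
T = 100 / 10
T = 10 s

10 s


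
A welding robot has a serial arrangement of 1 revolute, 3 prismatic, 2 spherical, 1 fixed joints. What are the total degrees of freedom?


Given: serial robot with 1 revolute, 3 prismatic, 2 spherical, 1 fixed joints
DOF contribution per joint type: revolute=1, prismatic=1, spherical=3, fixed=0
DOF = 1*1 + 3*1 + 2*3 + 1*0
DOF = 10

10


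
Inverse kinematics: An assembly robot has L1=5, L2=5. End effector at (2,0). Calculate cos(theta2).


Given: L1 = 5, L2 = 5, target (x, y) = (2, 0)
Using cos(theta2) = (x^2 + y^2 - L1^2 - L2^2) / (2*L1*L2)
x^2 + y^2 = 2^2 + 0 = 4
L1^2 + L2^2 = 25 + 25 = 50
Numerator = 4 - 50 = -46
Denominator = 2*5*5 = 50
cos(theta2) = -46/50 = -23/25

-23/25


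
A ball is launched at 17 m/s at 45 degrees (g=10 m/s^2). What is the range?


Given: v0 = 17 m/s, theta = 45 deg, g = 10 m/s^2
sin(2*45) = sin(90) = 1
Using R = v0^2 * sin(2*theta) / g
R = 17^2 * 1 / 10
R = 289 / 10
R = 289/10 m

289/10 m


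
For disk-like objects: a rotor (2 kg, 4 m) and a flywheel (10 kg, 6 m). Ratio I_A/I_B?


Given: M1=2 kg, R1=4 m, M2=10 kg, R2=6 m
For a disk: I = (1/2)*M*R^2, so I_A/I_B = (M1*R1^2)/(M2*R2^2)
M1*R1^2 = 2*16 = 32
M2*R2^2 = 10*36 = 360
I_A/I_B = 32/360 = 4/45

4/45


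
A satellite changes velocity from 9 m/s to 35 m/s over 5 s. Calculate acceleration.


Given: initial velocity v0 = 9 m/s, final velocity v = 35 m/s, time t = 5 s
Using a = (v - v0) / t
a = (35 - 9) / 5
a = 26 / 5
a = 26/5 m/s^2

26/5 m/s^2


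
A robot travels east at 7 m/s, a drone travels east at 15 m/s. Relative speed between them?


Given: v_A = 7 m/s east, v_B = 15 m/s east
Both move in the same direction; relative speed = |v_A - v_B|
|7 - 15| = |-8|
= 8 m/s

8 m/s


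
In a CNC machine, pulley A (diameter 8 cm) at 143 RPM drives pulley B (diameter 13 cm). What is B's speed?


Given: D1 = 8 cm, w1 = 143 RPM, D2 = 13 cm
Using D1*w1 = D2*w2
w2 = D1*w1 / D2
w2 = 8*143 / 13
w2 = 1144 / 13
w2 = 88 RPM

88 RPM


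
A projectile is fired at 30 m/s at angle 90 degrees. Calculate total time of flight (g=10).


Given: v0 = 30 m/s, theta = 90 deg, g = 10 m/s^2
sin(90) = 1
Using T = 2*v0*sin(theta) / g
T = 2*30*1 / 10
T = 60 / 10
T = 6 s

6 s


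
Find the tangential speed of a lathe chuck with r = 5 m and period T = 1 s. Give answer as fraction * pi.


Given: radius r = 5 m, period T = 1 s
Using v = 2*pi*r / T
v = 2*pi*5 / 1
v = 10*pi / 1
v = 10*pi m/s

10*pi m/s


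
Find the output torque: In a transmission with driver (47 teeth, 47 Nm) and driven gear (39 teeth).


Given: N1 = 47, N2 = 39, T1 = 47 Nm
Using T2/T1 = N2/N1
T2 = T1 * N2 / N1
T2 = 47 * 39 / 47
T2 = 1833 / 47
T2 = 39 Nm

39 Nm


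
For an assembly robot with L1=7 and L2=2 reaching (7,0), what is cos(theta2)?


Given: L1 = 7, L2 = 2, target (x, y) = (7, 0)
Using cos(theta2) = (x^2 + y^2 - L1^2 - L2^2) / (2*L1*L2)
x^2 + y^2 = 7^2 + 0 = 49
L1^2 + L2^2 = 49 + 4 = 53
Numerator = 49 - 53 = -4
Denominator = 2*7*2 = 28
cos(theta2) = -4/28 = -1/7

-1/7


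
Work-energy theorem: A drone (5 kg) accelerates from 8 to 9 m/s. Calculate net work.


Given: m = 5 kg, v0 = 8 m/s, v = 9 m/s
Using W = (1/2)*m*(v^2 - v0^2)
v^2 = 9^2 = 81
v0^2 = 8^2 = 64
v^2 - v0^2 = 81 - 64 = 17
W = (1/2)*5*17 = 85/2 J

85/2 J


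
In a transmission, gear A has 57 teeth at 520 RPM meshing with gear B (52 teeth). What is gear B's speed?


Given: N1 = 57 teeth, w1 = 520 RPM, N2 = 52 teeth
Using N1*w1 = N2*w2
w2 = N1*w1 / N2
w2 = 57*520 / 52
w2 = 29640 / 52
w2 = 570 RPM

570 RPM


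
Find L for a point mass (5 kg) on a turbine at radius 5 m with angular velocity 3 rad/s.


Given: m = 5 kg, r = 5 m, omega = 3 rad/s
For a point mass: I = m*r^2
I = 5*5^2 = 5*25 = 125
L = I*omega = 125*3
L = 375 kg*m^2/s

375 kg*m^2/s


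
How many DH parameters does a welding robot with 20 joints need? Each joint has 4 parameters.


Given: 20 joints, 4 DH parameters per joint (d, theta, a, alpha)
Total DH parameters = number_of_joints * 4
Total = 20 * 4
Total = 80

80


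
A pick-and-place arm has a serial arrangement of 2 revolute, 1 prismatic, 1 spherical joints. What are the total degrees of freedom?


Given: serial robot with 2 revolute, 1 prismatic, 1 spherical joints
DOF contribution per joint type: revolute=1, prismatic=1, spherical=3, fixed=0
DOF = 2*1 + 1*1 + 1*3
DOF = 6

6


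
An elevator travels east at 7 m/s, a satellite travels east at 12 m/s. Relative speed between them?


Given: v_A = 7 m/s east, v_B = 12 m/s east
Both move in the same direction; relative speed = |v_A - v_B|
|7 - 12| = |-5|
= 5 m/s

5 m/s


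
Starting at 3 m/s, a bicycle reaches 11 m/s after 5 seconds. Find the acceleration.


Given: initial velocity v0 = 3 m/s, final velocity v = 11 m/s, time t = 5 s
Using a = (v - v0) / t
a = (11 - 3) / 5
a = 8 / 5
a = 8/5 m/s^2

8/5 m/s^2


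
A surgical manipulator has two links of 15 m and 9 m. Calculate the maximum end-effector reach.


Given: L1 = 15 m, L2 = 9 m
For a 2-link planar arm, max reach = L1 + L2 (fully extended)
Max reach = 15 + 9
Max reach = 24 m

24 m


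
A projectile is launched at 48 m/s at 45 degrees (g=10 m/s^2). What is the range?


Given: v0 = 48 m/s, theta = 45 deg, g = 10 m/s^2
sin(2*45) = sin(90) = 1
Using R = v0^2 * sin(2*theta) / g
R = 48^2 * 1 / 10
R = 2304 / 10
R = 1152/5 m

1152/5 m


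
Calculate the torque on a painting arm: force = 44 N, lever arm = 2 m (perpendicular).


Given: F = 44 N, r = 2 m, angle = 90 deg (perpendicular)
Using tau = F * r * sin(90)
sin(90) = 1
tau = 44 * 2 * 1
tau = 88 Nm

88 Nm


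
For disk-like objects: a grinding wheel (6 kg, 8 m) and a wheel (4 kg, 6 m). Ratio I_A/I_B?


Given: M1=6 kg, R1=8 m, M2=4 kg, R2=6 m
For a disk: I = (1/2)*M*R^2, so I_A/I_B = (M1*R1^2)/(M2*R2^2)
M1*R1^2 = 6*64 = 384
M2*R2^2 = 4*36 = 144
I_A/I_B = 384/144 = 8/3

8/3


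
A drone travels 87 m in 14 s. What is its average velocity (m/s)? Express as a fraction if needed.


Given: distance d = 87 m, time t = 14 s
Using v = d / t
v = 87 / 14
v = 87/14 m/s

87/14 m/s


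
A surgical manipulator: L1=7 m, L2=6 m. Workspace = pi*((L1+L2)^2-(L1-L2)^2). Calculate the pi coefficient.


Given: L1 = 7, L2 = 6
(L1+L2)^2 = (13)^2 = 169
(L1-L2)^2 = (1)^2 = 1
Difference = 169 - 1 = 168
This equals 4*L1*L2 = 4*7*6 = 168
Workspace area = 168*pi

168


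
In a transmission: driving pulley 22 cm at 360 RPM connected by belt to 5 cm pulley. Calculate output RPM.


Given: D1 = 22 cm, w1 = 360 RPM, D2 = 5 cm
Using D1*w1 = D2*w2
w2 = D1*w1 / D2
w2 = 22*360 / 5
w2 = 7920 / 5
w2 = 1584 RPM

1584 RPM


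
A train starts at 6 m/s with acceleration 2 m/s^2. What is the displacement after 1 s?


Given: v0 = 6 m/s, a = 2 m/s^2, t = 1 s
Using s = v0*t + (1/2)*a*t^2
s = 6*1 + (1/2)*2*1^2
s = 6 + (1/2)*2
s = 6 + 1
s = 7

7 m


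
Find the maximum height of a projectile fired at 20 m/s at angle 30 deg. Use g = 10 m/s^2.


Given: v0 = 20 m/s, theta = 30 deg, g = 10 m/s^2
sin^2(30) = 1/4
Using H = v0^2 * sin^2(theta) / (2*g)
H = 20^2 * 1/4 / (2*10)
H = 400 * 1/4 / 20
H = 100 / 20
H = 5 m

5 m


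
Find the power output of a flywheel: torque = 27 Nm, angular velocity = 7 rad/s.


Given: tau = 27 Nm, omega = 7 rad/s
Using P = tau * omega
P = 27 * 7
P = 189 W

189 W


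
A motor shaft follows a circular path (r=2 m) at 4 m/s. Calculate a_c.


Given: v = 4 m/s, r = 2 m
Using a_c = v^2 / r
a_c = 4^2 / 2
a_c = 16 / 2
a_c = 8 m/s^2

8 m/s^2


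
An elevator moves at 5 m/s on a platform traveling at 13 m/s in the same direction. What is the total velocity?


Given: object velocity = 5 m/s, platform velocity = 13 m/s (same direction)
Using classical velocity addition: v_total = v_object + v_platform
v_total = 5 + 13
v_total = 18 m/s

18 m/s


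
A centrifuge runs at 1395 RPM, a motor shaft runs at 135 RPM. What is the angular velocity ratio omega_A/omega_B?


Given: RPM_A = 1395, RPM_B = 135
omega = 2*pi*RPM/60, so omega_A/omega_B = RPM_A / RPM_B
omega_A/omega_B = 1395 / 135
omega_A/omega_B = 31/3

31/3


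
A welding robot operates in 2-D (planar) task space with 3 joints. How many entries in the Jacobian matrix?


Given: task space dimension = 2, joints = 3
Jacobian is a 2 x 3 matrix
Total entries = rows * columns
Total = 2 * 3
Total = 6

6


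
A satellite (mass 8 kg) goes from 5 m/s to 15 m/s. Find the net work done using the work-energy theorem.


Given: m = 8 kg, v0 = 5 m/s, v = 15 m/s
Using W = (1/2)*m*(v^2 - v0^2)
v^2 = 15^2 = 225
v0^2 = 5^2 = 25
v^2 - v0^2 = 225 - 25 = 200
W = (1/2)*8*200 = 800 J

800 J


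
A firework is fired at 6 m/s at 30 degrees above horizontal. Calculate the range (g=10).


Given: v0 = 6 m/s, theta = 30 deg, g = 10 m/s^2
sin(2*30) = sin(60) = sqrt(3)/2
Using R = v0^2 * sin(2*theta) / g
R = 6^2 * (sqrt(3)/2) / 10
R = 36 * sqrt(3) / 20
R = 9/5*sqrt(3) m

9/5*sqrt(3) m


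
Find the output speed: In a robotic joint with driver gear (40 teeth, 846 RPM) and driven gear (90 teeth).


Given: N1 = 40 teeth, w1 = 846 RPM, N2 = 90 teeth
Using N1*w1 = N2*w2
w2 = N1*w1 / N2
w2 = 40*846 / 90
w2 = 33840 / 90
w2 = 376 RPM

376 RPM


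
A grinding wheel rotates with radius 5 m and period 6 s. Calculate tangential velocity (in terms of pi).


Given: radius r = 5 m, period T = 6 s
Using v = 2*pi*r / T
v = 2*pi*5 / 6
v = 10*pi / 6
v = 5/3*pi m/s

5/3*pi m/s


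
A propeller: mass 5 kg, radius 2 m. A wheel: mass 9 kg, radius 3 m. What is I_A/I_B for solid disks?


Given: M1=5 kg, R1=2 m, M2=9 kg, R2=3 m
For a disk: I = (1/2)*M*R^2, so I_A/I_B = (M1*R1^2)/(M2*R2^2)
M1*R1^2 = 5*4 = 20
M2*R2^2 = 9*9 = 81
I_A/I_B = 20/81 = 20/81

20/81


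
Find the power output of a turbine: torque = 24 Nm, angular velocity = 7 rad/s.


Given: tau = 24 Nm, omega = 7 rad/s
Using P = tau * omega
P = 24 * 7
P = 168 W

168 W


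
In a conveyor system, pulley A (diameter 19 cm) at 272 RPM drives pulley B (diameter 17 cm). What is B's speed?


Given: D1 = 19 cm, w1 = 272 RPM, D2 = 17 cm
Using D1*w1 = D2*w2
w2 = D1*w1 / D2
w2 = 19*272 / 17
w2 = 5168 / 17
w2 = 304 RPM

304 RPM


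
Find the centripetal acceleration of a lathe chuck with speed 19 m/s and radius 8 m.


Given: v = 19 m/s, r = 8 m
Using a_c = v^2 / r
a_c = 19^2 / 8
a_c = 361 / 8
a_c = 361/8 m/s^2

361/8 m/s^2


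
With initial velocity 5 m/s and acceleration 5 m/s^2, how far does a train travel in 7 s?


Given: v0 = 5 m/s, a = 5 m/s^2, t = 7 s
Using s = v0*t + (1/2)*a*t^2
s = 5*7 + (1/2)*5*7^2
s = 35 + (1/2)*245
s = 35 + 245/2
s = 315/2

315/2 m


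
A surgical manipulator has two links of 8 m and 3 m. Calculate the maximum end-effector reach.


Given: L1 = 8 m, L2 = 3 m
For a 2-link planar arm, max reach = L1 + L2 (fully extended)
Max reach = 8 + 3
Max reach = 11 m

11 m


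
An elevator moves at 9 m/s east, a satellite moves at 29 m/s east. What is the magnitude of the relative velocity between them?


Given: v_A = 9 m/s east, v_B = 29 m/s east
Both move in the same direction; relative speed = |v_A - v_B|
|9 - 29| = |-20|
= 20 m/s

20 m/s


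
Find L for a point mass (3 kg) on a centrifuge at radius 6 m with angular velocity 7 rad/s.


Given: m = 3 kg, r = 6 m, omega = 7 rad/s
For a point mass: I = m*r^2
I = 3*6^2 = 3*36 = 108
L = I*omega = 108*7
L = 756 kg*m^2/s

756 kg*m^2/s


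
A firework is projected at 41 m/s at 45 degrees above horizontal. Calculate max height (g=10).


Given: v0 = 41 m/s, theta = 45 deg, g = 10 m/s^2
sin^2(45) = 1/2
Using H = v0^2 * sin^2(theta) / (2*g)
H = 41^2 * 1/2 / (2*10)
H = 1681 * 1/2 / 20
H = 1681/2 / 20
H = 1681/40 m

1681/40 m


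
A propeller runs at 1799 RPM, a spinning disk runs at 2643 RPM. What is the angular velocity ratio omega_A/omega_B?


Given: RPM_A = 1799, RPM_B = 2643
omega = 2*pi*RPM/60, so omega_A/omega_B = RPM_A / RPM_B
omega_A/omega_B = 1799 / 2643
omega_A/omega_B = 1799/2643

1799/2643


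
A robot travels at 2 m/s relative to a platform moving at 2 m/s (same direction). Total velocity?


Given: object velocity = 2 m/s, platform velocity = 2 m/s (same direction)
Using classical velocity addition: v_total = v_object + v_platform
v_total = 2 + 2
v_total = 4 m/s

4 m/s


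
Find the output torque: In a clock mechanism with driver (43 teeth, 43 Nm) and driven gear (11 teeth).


Given: N1 = 43, N2 = 11, T1 = 43 Nm
Using T2/T1 = N2/N1
T2 = T1 * N2 / N1
T2 = 43 * 11 / 43
T2 = 473 / 43
T2 = 11 Nm

11 Nm


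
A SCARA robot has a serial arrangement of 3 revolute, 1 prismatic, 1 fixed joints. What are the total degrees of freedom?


Given: serial robot with 3 revolute, 1 prismatic, 1 fixed joints
DOF contribution per joint type: revolute=1, prismatic=1, spherical=3, fixed=0
DOF = 3*1 + 1*1 + 1*0
DOF = 4

4


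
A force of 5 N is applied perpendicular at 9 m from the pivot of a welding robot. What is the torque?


Given: F = 5 N, r = 9 m, angle = 90 deg (perpendicular)
Using tau = F * r * sin(90)
sin(90) = 1
tau = 5 * 9 * 1
tau = 45 Nm

45 Nm


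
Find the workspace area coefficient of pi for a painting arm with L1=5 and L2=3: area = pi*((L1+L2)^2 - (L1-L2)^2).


Given: L1 = 5, L2 = 3
(L1+L2)^2 = (8)^2 = 64
(L1-L2)^2 = (2)^2 = 4
Difference = 64 - 4 = 60
This equals 4*L1*L2 = 4*5*3 = 60
Workspace area = 60*pi

60


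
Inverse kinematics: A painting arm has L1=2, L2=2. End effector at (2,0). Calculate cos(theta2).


Given: L1 = 2, L2 = 2, target (x, y) = (2, 0)
Using cos(theta2) = (x^2 + y^2 - L1^2 - L2^2) / (2*L1*L2)
x^2 + y^2 = 2^2 + 0 = 4
L1^2 + L2^2 = 4 + 4 = 8
Numerator = 4 - 8 = -4
Denominator = 2*2*2 = 8
cos(theta2) = -4/8 = -1/2

-1/2


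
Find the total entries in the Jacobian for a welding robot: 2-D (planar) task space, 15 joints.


Given: task space dimension = 2, joints = 15
Jacobian is a 2 x 15 matrix
Total entries = rows * columns
Total = 2 * 15
Total = 30

30


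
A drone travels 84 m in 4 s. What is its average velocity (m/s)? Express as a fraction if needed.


Given: distance d = 84 m, time t = 4 s
Using v = d / t
v = 84 / 4
v = 21 m/s

21 m/s


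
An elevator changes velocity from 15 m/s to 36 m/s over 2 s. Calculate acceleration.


Given: initial velocity v0 = 15 m/s, final velocity v = 36 m/s, time t = 2 s
Using a = (v - v0) / t
a = (36 - 15) / 2
a = 21 / 2
a = 21/2 m/s^2

21/2 m/s^2


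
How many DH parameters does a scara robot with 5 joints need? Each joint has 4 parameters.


Given: 5 joints, 4 DH parameters per joint (d, theta, a, alpha)
Total DH parameters = number_of_joints * 4
Total = 5 * 4
Total = 20

20


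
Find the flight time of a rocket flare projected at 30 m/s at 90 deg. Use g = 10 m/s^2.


Given: v0 = 30 m/s, theta = 90 deg, g = 10 m/s^2
sin(90) = 1
Using T = 2*v0*sin(theta) / g
T = 2*30*1 / 10
T = 60 / 10
T = 6 s

6 s


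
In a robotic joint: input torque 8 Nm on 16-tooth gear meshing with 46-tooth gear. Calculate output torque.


Given: N1 = 16, N2 = 46, T1 = 8 Nm
Using T2/T1 = N2/N1
T2 = T1 * N2 / N1
T2 = 8 * 46 / 16
T2 = 368 / 16
T2 = 23 Nm

23 Nm


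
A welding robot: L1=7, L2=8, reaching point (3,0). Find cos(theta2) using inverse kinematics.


Given: L1 = 7, L2 = 8, target (x, y) = (3, 0)
Using cos(theta2) = (x^2 + y^2 - L1^2 - L2^2) / (2*L1*L2)
x^2 + y^2 = 3^2 + 0 = 9
L1^2 + L2^2 = 49 + 64 = 113
Numerator = 9 - 113 = -104
Denominator = 2*7*8 = 112
cos(theta2) = -104/112 = -13/14

-13/14


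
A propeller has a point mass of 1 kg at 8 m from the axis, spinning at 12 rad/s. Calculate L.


Given: m = 1 kg, r = 8 m, omega = 12 rad/s
For a point mass: I = m*r^2
I = 1*8^2 = 1*64 = 64
L = I*omega = 64*12
L = 768 kg*m^2/s

768 kg*m^2/s


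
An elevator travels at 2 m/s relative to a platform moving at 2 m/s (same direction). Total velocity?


Given: object velocity = 2 m/s, platform velocity = 2 m/s (same direction)
Using classical velocity addition: v_total = v_object + v_platform
v_total = 2 + 2
v_total = 4 m/s

4 m/s


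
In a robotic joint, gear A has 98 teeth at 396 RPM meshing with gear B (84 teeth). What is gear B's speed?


Given: N1 = 98 teeth, w1 = 396 RPM, N2 = 84 teeth
Using N1*w1 = N2*w2
w2 = N1*w1 / N2
w2 = 98*396 / 84
w2 = 38808 / 84
w2 = 462 RPM

462 RPM


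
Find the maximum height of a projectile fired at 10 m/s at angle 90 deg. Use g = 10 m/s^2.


Given: v0 = 10 m/s, theta = 90 deg, g = 10 m/s^2
sin^2(90) = 1
Using H = v0^2 * sin^2(theta) / (2*g)
H = 10^2 * 1 / (2*10)
H = 100 * 1 / 20
H = 100 / 20
H = 5 m

5 m


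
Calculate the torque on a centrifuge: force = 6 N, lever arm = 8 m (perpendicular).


Given: F = 6 N, r = 8 m, angle = 90 deg (perpendicular)
Using tau = F * r * sin(90)
sin(90) = 1
tau = 6 * 8 * 1
tau = 48 Nm

48 Nm


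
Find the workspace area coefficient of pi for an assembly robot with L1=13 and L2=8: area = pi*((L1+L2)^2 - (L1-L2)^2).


Given: L1 = 13, L2 = 8
(L1+L2)^2 = (21)^2 = 441
(L1-L2)^2 = (5)^2 = 25
Difference = 441 - 25 = 416
This equals 4*L1*L2 = 4*13*8 = 416
Workspace area = 416*pi

416


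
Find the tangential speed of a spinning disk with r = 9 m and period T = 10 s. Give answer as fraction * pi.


Given: radius r = 9 m, period T = 10 s
Using v = 2*pi*r / T
v = 2*pi*9 / 10
v = 18*pi / 10
v = 9/5*pi m/s

9/5*pi m/s


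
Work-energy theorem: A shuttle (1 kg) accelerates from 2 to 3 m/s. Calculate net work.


Given: m = 1 kg, v0 = 2 m/s, v = 3 m/s
Using W = (1/2)*m*(v^2 - v0^2)
v^2 = 3^2 = 9
v0^2 = 2^2 = 4
v^2 - v0^2 = 9 - 4 = 5
W = (1/2)*1*5 = 5/2 J

5/2 J


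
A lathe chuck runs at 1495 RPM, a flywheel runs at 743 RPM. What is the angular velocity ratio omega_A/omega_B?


Given: RPM_A = 1495, RPM_B = 743
omega = 2*pi*RPM/60, so omega_A/omega_B = RPM_A / RPM_B
omega_A/omega_B = 1495 / 743
omega_A/omega_B = 1495/743

1495/743


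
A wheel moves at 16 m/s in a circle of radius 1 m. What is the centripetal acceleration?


Given: v = 16 m/s, r = 1 m
Using a_c = v^2 / r
a_c = 16^2 / 1
a_c = 256 / 1
a_c = 256 m/s^2

256 m/s^2


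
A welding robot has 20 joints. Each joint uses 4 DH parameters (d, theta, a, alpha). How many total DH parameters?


Given: 20 joints, 4 DH parameters per joint (d, theta, a, alpha)
Total DH parameters = number_of_joints * 4
Total = 20 * 4
Total = 80

80


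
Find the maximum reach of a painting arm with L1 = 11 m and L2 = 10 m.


Given: L1 = 11 m, L2 = 10 m
For a 2-link planar arm, max reach = L1 + L2 (fully extended)
Max reach = 11 + 10
Max reach = 21 m

21 m


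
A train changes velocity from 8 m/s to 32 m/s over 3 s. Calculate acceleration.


Given: initial velocity v0 = 8 m/s, final velocity v = 32 m/s, time t = 3 s
Using a = (v - v0) / t
a = (32 - 8) / 3
a = 24 / 3
a = 8 m/s^2

8 m/s^2


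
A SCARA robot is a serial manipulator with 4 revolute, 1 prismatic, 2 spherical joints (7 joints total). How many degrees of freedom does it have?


Given: serial robot with 4 revolute, 1 prismatic, 2 spherical joints
DOF contribution per joint type: revolute=1, prismatic=1, spherical=3, fixed=0
DOF = 4*1 + 1*1 + 2*3
DOF = 11

11


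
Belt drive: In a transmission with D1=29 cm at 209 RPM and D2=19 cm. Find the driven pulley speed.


Given: D1 = 29 cm, w1 = 209 RPM, D2 = 19 cm
Using D1*w1 = D2*w2
w2 = D1*w1 / D2
w2 = 29*209 / 19
w2 = 6061 / 19
w2 = 319 RPM

319 RPM


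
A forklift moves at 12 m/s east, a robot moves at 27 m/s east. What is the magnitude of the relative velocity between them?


Given: v_A = 12 m/s east, v_B = 27 m/s east
Both move in the same direction; relative speed = |v_A - v_B|
|12 - 27| = |-15|
= 15 m/s

15 m/s


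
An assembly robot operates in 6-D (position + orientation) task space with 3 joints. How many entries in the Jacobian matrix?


Given: task space dimension = 6, joints = 3
Jacobian is a 6 x 3 matrix
Total entries = rows * columns
Total = 6 * 3
Total = 18

18


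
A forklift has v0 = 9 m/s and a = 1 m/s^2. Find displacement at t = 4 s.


Given: v0 = 9 m/s, a = 1 m/s^2, t = 4 s
Using s = v0*t + (1/2)*a*t^2
s = 9*4 + (1/2)*1*4^2
s = 36 + (1/2)*16
s = 36 + 8
s = 44

44 m


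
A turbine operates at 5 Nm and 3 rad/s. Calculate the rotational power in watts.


Given: tau = 5 Nm, omega = 3 rad/s
Using P = tau * omega
P = 5 * 3
P = 15 W

15 W


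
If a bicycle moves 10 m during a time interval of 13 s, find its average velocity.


Given: distance d = 10 m, time t = 13 s
Using v = d / t
v = 10 / 13
v = 10/13 m/s

10/13 m/s


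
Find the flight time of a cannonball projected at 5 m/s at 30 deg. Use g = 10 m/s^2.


Given: v0 = 5 m/s, theta = 30 deg, g = 10 m/s^2
sin(30) = 1/2
Using T = 2*v0*sin(theta) / g
T = 2*5*1/2 / 10
T = 5 / 10
T = 1/2 s

1/2 s


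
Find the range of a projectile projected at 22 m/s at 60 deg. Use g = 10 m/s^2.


Given: v0 = 22 m/s, theta = 60 deg, g = 10 m/s^2
sin(2*60) = sin(120) = sqrt(3)/2
Using R = v0^2 * sin(2*theta) / g
R = 22^2 * (sqrt(3)/2) / 10
R = 484 * sqrt(3) / 20
R = 121/5*sqrt(3) m

121/5*sqrt(3) m


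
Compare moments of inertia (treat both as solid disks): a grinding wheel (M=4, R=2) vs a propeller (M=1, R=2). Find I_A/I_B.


Given: M1=4 kg, R1=2 m, M2=1 kg, R2=2 m
For a disk: I = (1/2)*M*R^2, so I_A/I_B = (M1*R1^2)/(M2*R2^2)
M1*R1^2 = 4*4 = 16
M2*R2^2 = 1*4 = 4
I_A/I_B = 16/4 = 4

4


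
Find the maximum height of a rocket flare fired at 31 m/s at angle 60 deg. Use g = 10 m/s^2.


Given: v0 = 31 m/s, theta = 60 deg, g = 10 m/s^2
sin^2(60) = 3/4
Using H = v0^2 * sin^2(theta) / (2*g)
H = 31^2 * 3/4 / (2*10)
H = 961 * 3/4 / 20
H = 2883/4 / 20
H = 2883/80 m

2883/80 m
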